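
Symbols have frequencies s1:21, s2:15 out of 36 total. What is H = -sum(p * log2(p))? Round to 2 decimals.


Computing entropy H = -sum(p_i * log2(p_i)):
  s1: p = 21/36 = 0.5833, -p*log2(p) = 0.4536
  s2: p = 15/36 = 0.4167, -p*log2(p) = 0.5263
H = sum of terms = 0.9799
Rounded to 2 decimals: 0.98

0.98


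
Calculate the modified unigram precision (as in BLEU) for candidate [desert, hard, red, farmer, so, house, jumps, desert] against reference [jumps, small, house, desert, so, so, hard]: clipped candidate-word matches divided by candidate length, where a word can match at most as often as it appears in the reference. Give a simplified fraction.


Reference word counts: {'desert': 1, 'hard': 1, 'house': 1, 'jumps': 1, 'small': 1, 'so': 2}
Checking each candidate word (with clipping):
  'desert' -> in reference (ref count 1, used 1/1) -> match (matches: 1)
  'hard' -> in reference (ref count 1, used 1/1) -> match (matches: 2)
  'red' -> not in reference -> no match (matches: 2)
  'farmer' -> not in reference -> no match (matches: 2)
  'so' -> in reference (ref count 2, used 1/2) -> match (matches: 3)
  'house' -> in reference (ref count 1, used 1/1) -> match (matches: 4)
  'jumps' -> in reference (ref count 1, used 1/1) -> match (matches: 5)
  'desert' -> ref count 1 already used up (1/1) -> clipped, no match (matches: 5)
Clipped matches: 5, Candidate length: 8
Precision = 5/8

5/8


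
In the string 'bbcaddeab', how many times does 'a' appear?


Scanning 'bbcaddeab' for 'a':
  Position 3: 'a' -> MATCH (count: 1)
  Position 7: 'a' -> MATCH (count: 2)
Total occurrences of 'a': 2

2


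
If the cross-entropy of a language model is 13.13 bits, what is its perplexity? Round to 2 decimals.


Perplexity formula: PP = 2^H
H = 13.13
PP = 2^13.13
Decompose: 2^13.13 = 2^13 * 2^0.13
2^13 = 8192, 2^0.13 ~ 1.0942937
PP ~ 8192 * 1.0942937 = 8964.4539904
Rounded to 2 decimals: 8964.45

8964.45


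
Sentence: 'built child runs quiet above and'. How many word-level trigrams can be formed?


Word trigrams from [6] words:
  Trigram 1: (built child runs)
  Trigram 2: (child runs quiet)
  Trigram 3: (runs quiet above)
  Trigram 4: (quiet above and)
Total word trigrams: 6 - 2 = 4

4


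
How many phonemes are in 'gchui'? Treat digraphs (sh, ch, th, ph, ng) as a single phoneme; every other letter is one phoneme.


Parsing 'gchui' greedily, digraphs first:
  'g' -> consonant phoneme (phonemes so far: 1)
  'ch' -> digraph (1 consonant phoneme) (phonemes so far: 2)
  'u' -> vowel phoneme (phonemes so far: 3)
  'i' -> vowel phoneme (phonemes so far: 4)
Total phonemes: 4

4


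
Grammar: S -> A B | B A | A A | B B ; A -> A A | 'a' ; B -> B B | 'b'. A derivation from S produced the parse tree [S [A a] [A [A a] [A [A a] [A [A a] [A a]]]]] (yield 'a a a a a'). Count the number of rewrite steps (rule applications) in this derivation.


Every bracketed nonterminal node [X ...] in the tree is produced by exactly one rule application.
Reading the tree off as a leftmost derivation:
  Step 1: S  =>  A A   (applied S -> A A)
  Step 2: A A  =>  a A   (applied A -> a)
  Step 3: a A  =>  a A A   (applied A -> A A)
  Step 4: a A A  =>  a a A   (applied A -> a)
  Step 5: a a A  =>  a a A A   (applied A -> A A)
  Step 6: a a A A  =>  a a a A   (applied A -> a)
  Step 7: a a a A  =>  a a a A A   (applied A -> A A)
  Step 8: a a a A A  =>  a a a a A   (applied A -> a)
  Step 9: a a a a A  =>  a a a a a   (applied A -> a)
Final yield: a a a a a
Total rewrite steps: 9

9


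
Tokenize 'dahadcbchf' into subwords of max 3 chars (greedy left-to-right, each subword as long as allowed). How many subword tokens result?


'dahadcbchf' has 10 characters.
Chunking with max size 3:
  Chunk 1: 'dah' (positions 0-2)
  Chunk 2: 'adc' (positions 3-5)
  Chunk 3: 'bch' (positions 6-8)
  Chunk 4: 'f' (positions 9-9)
Total chunks: ceil(10 / 3) = 4

4


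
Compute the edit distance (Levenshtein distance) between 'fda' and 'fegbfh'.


Building DP table for s1='fda' (len 3) and s2='fegbfh' (len 6):
       f  e  g  b  f  h
    0  1  2  3  4  5  6
  f 1  0  1  2  3  4  5
  d 2  1  1  2  3  4  5
  a 3  2  2  2  3  4  5
Edit distance = dp[3][6] = 5

5


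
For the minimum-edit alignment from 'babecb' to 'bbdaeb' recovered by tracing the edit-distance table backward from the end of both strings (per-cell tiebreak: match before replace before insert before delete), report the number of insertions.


Edit distance = 4. Backtracking from cell (6, 6) with preference match > replace > insert > delete,
then listing the resulting alignment 'babecb' -> 'bbdaeb' left to right:
  Step 1: keep 'b'
  Step 2: replace a->b
  Step 3: replace b->d
  Step 4: replace e->a
  Step 5: replace c->e
  Step 6: keep 'b'
Total insertions: 0

0


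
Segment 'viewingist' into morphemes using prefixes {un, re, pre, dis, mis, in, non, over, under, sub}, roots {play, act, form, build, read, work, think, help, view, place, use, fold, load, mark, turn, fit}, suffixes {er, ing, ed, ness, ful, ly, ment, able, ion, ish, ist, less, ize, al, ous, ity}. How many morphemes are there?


Segmenting 'viewingist' against the inventory:
  'view' -> root (morpheme 1)
  'ing' -> suffix (morpheme 2)
  'ist' -> suffix (morpheme 3)
Total morphemes: 3

3


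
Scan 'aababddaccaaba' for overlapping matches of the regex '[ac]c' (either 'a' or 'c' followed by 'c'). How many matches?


Pattern: [ac]c means either 'a' or 'c' followed by 'c'.
Scanning 'aababddaccaaba' position-by-position:
  Pos 0: window 'aa' -> no
  Pos 1: window 'ab' -> no
  Pos 2: window 'ba' -> no
  Pos 3: window 'ab' -> no
  Pos 4: window 'bd' -> no
  Pos 5: window 'dd' -> no
  Pos 6: window 'da' -> no
  Pos 7: window 'ac' -> MATCH
  Pos 8: window 'cc' -> MATCH
  Pos 9: window 'ca' -> no
  Pos 10: window 'aa' -> no
  Pos 11: window 'ab' -> no
  Pos 12: window 'ba' -> no
  Pos 13: window 'a' -> no
Total matches: 2

2


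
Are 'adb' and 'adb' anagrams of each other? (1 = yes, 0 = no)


Sort characters of 'adb': 'abd'
Sort characters of 'adb': 'abd'
Sorted forms match -> they ARE anagrams
Result: 1

1


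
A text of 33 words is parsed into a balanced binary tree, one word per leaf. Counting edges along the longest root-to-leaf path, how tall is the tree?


In a balanced binary tree with n leaves the deepest leaf is ceil(log2(n)) edges below the root.
log2(33) = 5.0444
ceil(5.0444) = 6
height (edges) = 6

6


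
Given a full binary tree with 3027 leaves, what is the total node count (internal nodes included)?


Leaf nodes (terminals): 3027
Internal nodes = n - 1 = 3027 - 1 = 3026
Total = leaves + internal = 3027 + 3026 = 6053

6053


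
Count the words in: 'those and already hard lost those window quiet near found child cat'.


Counting words by splitting on spaces:
  Word 1: 'those'
  Word 2: 'and'
  Word 3: 'already'
  Word 4: 'hard'
  Word 5: 'lost'
  Word 6: 'those'
  Word 7: 'window'
  Word 8: 'quiet'
  Word 9: 'near'
  Word 10: 'found'
  Word 11: 'child'
  Word 12: 'cat'
Total words: 12

12


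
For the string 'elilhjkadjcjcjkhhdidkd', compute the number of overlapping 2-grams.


String 'elilhjkadjcjcjkhhdidkd' has length L = 22.
Number of overlapping n-grams = L - n + 1
Substituting: 22 - 2 + 1 = 21

21


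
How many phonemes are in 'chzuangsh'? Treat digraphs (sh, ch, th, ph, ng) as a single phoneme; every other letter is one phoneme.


Parsing 'chzuangsh' greedily, digraphs first:
  'ch' -> digraph (1 consonant phoneme) (phonemes so far: 1)
  'z' -> consonant phoneme (phonemes so far: 2)
  'u' -> vowel phoneme (phonemes so far: 3)
  'a' -> vowel phoneme (phonemes so far: 4)
  'ng' -> digraph (1 consonant phoneme) (phonemes so far: 5)
  'sh' -> digraph (1 consonant phoneme) (phonemes so far: 6)
Total phonemes: 6

6


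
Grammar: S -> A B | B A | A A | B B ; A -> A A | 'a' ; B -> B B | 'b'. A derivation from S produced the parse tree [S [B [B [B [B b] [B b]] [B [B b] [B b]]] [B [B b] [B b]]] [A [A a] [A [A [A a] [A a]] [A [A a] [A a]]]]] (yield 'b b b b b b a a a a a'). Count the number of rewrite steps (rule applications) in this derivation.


Every bracketed nonterminal node [X ...] in the tree is produced by exactly one rule application.
Reading the tree off as a leftmost derivation:
  Step 1: S  =>  B A   (applied S -> B A)
  Step 2: B A  =>  B B A   (applied B -> B B)
  Step 3: B B A  =>  B B B A   (applied B -> B B)
  Step 4: B B B A  =>  B B B B A   (applied B -> B B)
  Step 5: B B B B A  =>  b B B B A   (applied B -> b)
  Step 6: b B B B A  =>  b b B B A   (applied B -> b)
  Step 7: b b B B A  =>  b b B B B A   (applied B -> B B)
  Step 8: b b B B B A  =>  b b b B B A   (applied B -> b)
  Step 9: b b b B B A  =>  b b b b B A   (applied B -> b)
  Step 10: b b b b B A  =>  b b b b B B A   (applied B -> B B)
  Step 11: b b b b B B A  =>  b b b b b B A   (applied B -> b)
  Step 12: b b b b b B A  =>  b b b b b b A   (applied B -> b)
  Step 13: b b b b b b A  =>  b b b b b b A A   (applied A -> A A)
  Step 14: b b b b b b A A  =>  b b b b b b a A   (applied A -> a)
  Step 15: b b b b b b a A  =>  b b b b b b a A A   (applied A -> A A)
  Step 16: b b b b b b a A A  =>  b b b b b b a A A A   (applied A -> A A)
  Step 17: b b b b b b a A A A  =>  b b b b b b a a A A   (applied A -> a)
  Step 18: b b b b b b a a A A  =>  b b b b b b a a a A   (applied A -> a)
  Step 19: b b b b b b a a a A  =>  b b b b b b a a a A A   (applied A -> A A)
  Step 20: b b b b b b a a a A A  =>  b b b b b b a a a a A   (applied A -> a)
  Step 21: b b b b b b a a a a A  =>  b b b b b b a a a a a   (applied A -> a)
Final yield: b b b b b b a a a a a
Total rewrite steps: 21

21


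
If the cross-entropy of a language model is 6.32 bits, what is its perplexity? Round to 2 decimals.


Perplexity formula: PP = 2^H
H = 6.32
PP = 2^6.32
Decompose: 2^6.32 = 2^6 * 2^0.32
2^6 = 64, 2^0.32 ~ 1.2483305
PP ~ 64 * 1.2483305 = 79.8931520
Rounded to 2 decimals: 79.89

79.89


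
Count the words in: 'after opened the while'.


Counting words by splitting on spaces:
  Word 1: 'after'
  Word 2: 'opened'
  Word 3: 'the'
  Word 4: 'while'
Total words: 4

4


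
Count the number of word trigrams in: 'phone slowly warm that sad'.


Word trigrams from [5] words:
  Trigram 1: (phone slowly warm)
  Trigram 2: (slowly warm that)
  Trigram 3: (warm that sad)
Total word trigrams: 5 - 2 = 3

3


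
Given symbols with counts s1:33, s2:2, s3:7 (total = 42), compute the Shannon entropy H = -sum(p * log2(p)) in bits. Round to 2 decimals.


Computing entropy H = -sum(p_i * log2(p_i)):
  s1: p = 33/42 = 0.7857, -p*log2(p) = 0.2734
  s2: p = 2/42 = 0.0476, -p*log2(p) = 0.2092
  s3: p = 7/42 = 0.1667, -p*log2(p) = 0.4308
H = sum of terms = 0.9134
Rounded to 2 decimals: 0.91

0.91


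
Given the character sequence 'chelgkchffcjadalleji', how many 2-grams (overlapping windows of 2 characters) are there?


String 'chelgkchffcjadalleji' has length L = 20.
Number of overlapping n-grams = L - n + 1
Substituting: 20 - 2 + 1 = 19

19


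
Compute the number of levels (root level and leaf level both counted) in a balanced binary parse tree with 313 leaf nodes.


In a balanced binary tree with n leaves the deepest leaf is ceil(log2(n)) edges below the root,
so counting node levels inclusive of root and leaves gives ceil(log2(n)) + 1 levels.
log2(313) = 8.2900
ceil(8.2900) = 9
levels = 9 + 1 = 10

10


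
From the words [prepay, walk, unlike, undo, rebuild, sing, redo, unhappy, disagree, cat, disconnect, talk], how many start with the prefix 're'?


Checking each word for prefix 're':
  'prepay' -> no (count: 0)
  'walk' -> no (count: 0)
  'unlike' -> no (count: 0)
  'undo' -> no (count: 0)
  'rebuild' -> YES, starts with 're' (count: 1)
  'sing' -> no (count: 1)
  'redo' -> YES, starts with 're' (count: 2)
  'unhappy' -> no (count: 2)
  'disagree' -> no (count: 2)
  'cat' -> no (count: 2)
  'disconnect' -> no (count: 2)
  'talk' -> no (count: 2)
Total with prefix 're': 2

2


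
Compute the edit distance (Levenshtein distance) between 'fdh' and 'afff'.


Building DP table for s1='fdh' (len 3) and s2='afff' (len 4):
       a  f  f  f
    0  1  2  3  4
  f 1  1  1  2  3
  d 2  2  2  2  3
  h 3  3  3  3  3
Edit distance = dp[3][4] = 3

3


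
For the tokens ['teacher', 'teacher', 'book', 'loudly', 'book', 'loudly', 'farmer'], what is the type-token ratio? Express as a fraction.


Tokens: 7
Unique types: ('book', 'farmer', 'loudly', 'teacher') = 4
TTR = 4/7
Already in lowest terms.

4/7


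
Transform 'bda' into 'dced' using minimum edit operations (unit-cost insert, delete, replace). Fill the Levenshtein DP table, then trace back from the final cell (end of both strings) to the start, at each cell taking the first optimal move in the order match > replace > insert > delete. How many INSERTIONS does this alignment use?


Edit distance = 4. Backtracking from cell (3, 4) with preference match > replace > insert > delete,
then listing the resulting alignment 'bda' -> 'dced' left to right:
  Step 1: insert 'd' [insertion #1]
  Step 2: replace b->c
  Step 3: replace d->e
  Step 4: replace a->d
Total insertions: 1

1


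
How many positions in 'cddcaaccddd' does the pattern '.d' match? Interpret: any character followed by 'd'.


Pattern: .d means any character followed by 'd'.
Scanning 'cddcaaccddd' position-by-position:
  Pos 0: window 'cd' -> MATCH
  Pos 1: window 'dd' -> MATCH
  Pos 2: window 'dc' -> no
  Pos 3: window 'ca' -> no
  Pos 4: window 'aa' -> no
  Pos 5: window 'ac' -> no
  Pos 6: window 'cc' -> no
  Pos 7: window 'cd' -> MATCH
  Pos 8: window 'dd' -> MATCH
  Pos 9: window 'dd' -> MATCH
  Pos 10: window 'd' -> no
Total matches: 5

5


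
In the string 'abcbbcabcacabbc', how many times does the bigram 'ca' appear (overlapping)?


Scanning 'abcbbcabcacabbc' for bigram 'ca':
  Position 0: 'ab' -> no
  Position 1: 'bc' -> no
  Position 2: 'cb' -> no
  Position 3: 'bb' -> no
  Position 4: 'bc' -> no
  Position 5: 'ca' -> MATCH
  Position 6: 'ab' -> no
  Position 7: 'bc' -> no
  Position 8: 'ca' -> MATCH
  Position 9: 'ac' -> no
  Position 10: 'ca' -> MATCH
  Position 11: 'ab' -> no
  Position 12: 'bb' -> no
  Position 13: 'bc' -> no
Total matches: 3

3


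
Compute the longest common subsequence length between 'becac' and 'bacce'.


DP table for LCS of 'becac' and 'bacce':
       b  a  c  c  e
    0  0  0  0  0  0
  b 0  1  1  1  1  1
  e 0  1  1  1  1  2
  c 0  1  1  2  2  2
  a 0  1  2  2  2  2
  c 0  1  2  3  3  3
LCS: 'bcc'
LCS length = 3

3


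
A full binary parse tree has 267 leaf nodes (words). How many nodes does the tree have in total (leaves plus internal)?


Leaf nodes (terminals): 267
Internal nodes = n - 1 = 267 - 1 = 266
Total = leaves + internal = 267 + 266 = 533

533


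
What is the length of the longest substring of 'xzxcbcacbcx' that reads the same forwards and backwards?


Scanning 'xzxcbcacbcx' for palindromic substrings.
Substring at positions 2-10: 'xcbcacbcx'.
Check: reverse('xcbcacbcx') = 'xcbcacbcx' -> palindrome confirmed.
Neighbouring characters ('z' / '-') break symmetry, so it cannot extend further.
No longer palindromic substring exists; longest length = 9

9


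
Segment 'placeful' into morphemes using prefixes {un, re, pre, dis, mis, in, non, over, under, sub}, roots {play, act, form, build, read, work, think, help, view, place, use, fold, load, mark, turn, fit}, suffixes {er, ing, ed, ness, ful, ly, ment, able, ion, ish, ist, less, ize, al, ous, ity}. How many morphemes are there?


Segmenting 'placeful' against the inventory:
  'place' -> root (morpheme 1)
  'ful' -> suffix (morpheme 2)
Total morphemes: 2

2


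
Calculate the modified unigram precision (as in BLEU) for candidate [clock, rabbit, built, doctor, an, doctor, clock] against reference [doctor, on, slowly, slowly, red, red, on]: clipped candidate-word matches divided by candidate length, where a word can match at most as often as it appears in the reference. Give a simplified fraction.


Reference word counts: {'doctor': 1, 'on': 2, 'red': 2, 'slowly': 2}
Checking each candidate word (with clipping):
  'clock' -> not in reference -> no match (matches: 0)
  'rabbit' -> not in reference -> no match (matches: 0)
  'built' -> not in reference -> no match (matches: 0)
  'doctor' -> in reference (ref count 1, used 1/1) -> match (matches: 1)
  'an' -> not in reference -> no match (matches: 1)
  'doctor' -> ref count 1 already used up (1/1) -> clipped, no match (matches: 1)
  'clock' -> not in reference -> no match (matches: 1)
Clipped matches: 1, Candidate length: 7
Precision = 1/7

1/7


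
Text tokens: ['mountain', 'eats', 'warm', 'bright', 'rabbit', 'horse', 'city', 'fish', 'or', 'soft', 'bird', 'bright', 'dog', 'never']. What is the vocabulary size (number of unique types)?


Listing all tokens and tracking unique types:
  Token 1: 'mountain' -> NEW (unique so far: 1)
  Token 2: 'eats' -> NEW (unique so far: 2)
  Token 3: 'warm' -> NEW (unique so far: 3)
  Token 4: 'bright' -> NEW (unique so far: 4)
  Token 5: 'rabbit' -> NEW (unique so far: 5)
  Token 6: 'horse' -> NEW (unique so far: 6)
  Token 7: 'city' -> NEW (unique so far: 7)
  Token 8: 'fish' -> NEW (unique so far: 8)
  Token 9: 'or' -> NEW (unique so far: 9)
  Token 10: 'soft' -> NEW (unique so far: 10)
  Token 11: 'bird' -> NEW (unique so far: 11)
  Token 12: 'bright' -> duplicate (unique so far: 11)
  Token 13: 'dog' -> NEW (unique so far: 12)
  Token 14: 'never' -> NEW (unique so far: 13)
Unique types: ('bird', 'bright', 'city', 'dog', 'eats', 'fish', 'horse', 'mountain', 'never', 'or', 'rabbit', 'soft', 'warm')
Vocabulary size: 13

13


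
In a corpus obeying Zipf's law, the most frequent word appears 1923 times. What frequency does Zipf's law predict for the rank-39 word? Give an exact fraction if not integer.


Zipf's law: freq(rank) = f1 / rank
f1 = 1923, rank = 39
freq = 1923 / 39
GCD(1923, 39) = 3
Simplified: 641/13

641/13


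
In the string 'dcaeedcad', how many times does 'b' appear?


Scanning 'dcaeedcad' for 'b':
  No matches found.
Total occurrences of 'b': 0

0


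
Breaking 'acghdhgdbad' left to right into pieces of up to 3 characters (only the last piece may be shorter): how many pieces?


'acghdhgdbad' has 11 characters.
Chunking with max size 3:
  Chunk 1: 'acg' (positions 0-2)
  Chunk 2: 'hdh' (positions 3-5)
  Chunk 3: 'gdb' (positions 6-8)
  Chunk 4: 'ad' (positions 9-10)
Total chunks: ceil(11 / 3) = 4

4


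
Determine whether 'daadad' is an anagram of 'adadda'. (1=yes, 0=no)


Sort characters of 'daadad': 'aaaddd'
Sort characters of 'adadda': 'aaaddd'
Sorted forms match -> they ARE anagrams
Result: 1

1


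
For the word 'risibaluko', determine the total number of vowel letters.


Scanning each character of 'risibaluko':
  Position 1: 'r' -> consonant (running count: 0)
  Position 2: 'i' -> vowel (running count: 1)
  Position 3: 's' -> consonant (running count: 1)
  Position 4: 'i' -> vowel (running count: 2)
  Position 5: 'b' -> consonant (running count: 2)
  Position 6: 'a' -> vowel (running count: 3)
  Position 7: 'l' -> consonant (running count: 3)
  Position 8: 'u' -> vowel (running count: 4)
  Position 9: 'k' -> consonant (running count: 4)
  Position 10: 'o' -> vowel (running count: 5)
Total vowels: 5

5


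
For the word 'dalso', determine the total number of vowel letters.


Scanning each character of 'dalso':
  Position 1: 'd' -> consonant (running count: 0)
  Position 2: 'a' -> vowel (running count: 1)
  Position 3: 'l' -> consonant (running count: 1)
  Position 4: 's' -> consonant (running count: 1)
  Position 5: 'o' -> vowel (running count: 2)
Total vowels: 2

2


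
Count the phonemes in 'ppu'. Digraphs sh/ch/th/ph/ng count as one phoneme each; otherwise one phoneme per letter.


Parsing 'ppu' greedily, digraphs first:
  'p' -> consonant phoneme (phonemes so far: 1)
  'p' -> consonant phoneme (phonemes so far: 2)
  'u' -> vowel phoneme (phonemes so far: 3)
Total phonemes: 3

3


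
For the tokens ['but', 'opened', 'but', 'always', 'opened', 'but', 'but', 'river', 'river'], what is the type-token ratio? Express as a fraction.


Tokens: 9
Unique types: ('always', 'but', 'opened', 'river') = 4
TTR = 4/9
Already in lowest terms.

4/9


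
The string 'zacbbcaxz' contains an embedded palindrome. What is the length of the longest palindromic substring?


Scanning 'zacbbcaxz' for palindromic substrings.
Substring at positions 1-6: 'acbbca'.
Check: reverse('acbbca') = 'acbbca' -> palindrome confirmed.
Neighbouring characters ('z' / 'x') break symmetry, so it cannot extend further.
No longer palindromic substring exists; longest length = 6

6


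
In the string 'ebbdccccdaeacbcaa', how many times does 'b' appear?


Scanning 'ebbdccccdaeacbcaa' for 'b':
  Position 1: 'b' -> MATCH (count: 1)
  Position 2: 'b' -> MATCH (count: 2)
  Position 13: 'b' -> MATCH (count: 3)
Total occurrences of 'b': 3

3


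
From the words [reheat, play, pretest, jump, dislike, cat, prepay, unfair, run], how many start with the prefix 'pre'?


Checking each word for prefix 'pre':
  'reheat' -> no (count: 0)
  'play' -> no (count: 0)
  'pretest' -> YES, starts with 'pre' (count: 1)
  'jump' -> no (count: 1)
  'dislike' -> no (count: 1)
  'cat' -> no (count: 1)
  'prepay' -> YES, starts with 'pre' (count: 2)
  'unfair' -> no (count: 2)
  'run' -> no (count: 2)
Total with prefix 'pre': 2

2


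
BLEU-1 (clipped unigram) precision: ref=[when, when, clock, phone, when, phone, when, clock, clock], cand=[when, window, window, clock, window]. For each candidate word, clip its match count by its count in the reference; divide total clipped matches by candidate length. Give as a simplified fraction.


Reference word counts: {'clock': 3, 'phone': 2, 'when': 4}
Checking each candidate word (with clipping):
  'when' -> in reference (ref count 4, used 1/4) -> match (matches: 1)
  'window' -> not in reference -> no match (matches: 1)
  'window' -> not in reference -> no match (matches: 1)
  'clock' -> in reference (ref count 3, used 1/3) -> match (matches: 2)
  'window' -> not in reference -> no match (matches: 2)
Clipped matches: 2, Candidate length: 5
Precision = 2/5

2/5


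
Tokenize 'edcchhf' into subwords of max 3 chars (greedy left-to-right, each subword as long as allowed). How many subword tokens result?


'edcchhf' has 7 characters.
Chunking with max size 3:
  Chunk 1: 'edc' (positions 0-2)
  Chunk 2: 'chh' (positions 3-5)
  Chunk 3: 'f' (positions 6-6)
Total chunks: ceil(7 / 3) = 3

3


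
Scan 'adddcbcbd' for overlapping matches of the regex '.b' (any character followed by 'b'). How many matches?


Pattern: .b means any character followed by 'b'.
Scanning 'adddcbcbd' position-by-position:
  Pos 0: window 'ad' -> no
  Pos 1: window 'dd' -> no
  Pos 2: window 'dd' -> no
  Pos 3: window 'dc' -> no
  Pos 4: window 'cb' -> MATCH
  Pos 5: window 'bc' -> no
  Pos 6: window 'cb' -> MATCH
  Pos 7: window 'bd' -> no
  Pos 8: window 'd' -> no
Total matches: 2

2


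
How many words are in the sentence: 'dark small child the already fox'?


Counting words by splitting on spaces:
  Word 1: 'dark'
  Word 2: 'small'
  Word 3: 'child'
  Word 4: 'the'
  Word 5: 'already'
  Word 6: 'fox'
Total words: 6

6


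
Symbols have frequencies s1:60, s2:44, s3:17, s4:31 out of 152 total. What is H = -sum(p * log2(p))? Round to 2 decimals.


Computing entropy H = -sum(p_i * log2(p_i)):
  s1: p = 60/152 = 0.3947, -p*log2(p) = 0.5294
  s2: p = 44/152 = 0.2895, -p*log2(p) = 0.5177
  s3: p = 17/152 = 0.1118, -p*log2(p) = 0.3535
  s4: p = 31/152 = 0.2039, -p*log2(p) = 0.4678
H = sum of terms = 1.8684
Rounded to 2 decimals: 1.87

1.87


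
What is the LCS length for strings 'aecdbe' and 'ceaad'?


DP table for LCS of 'aecdbe' and 'ceaad':
       c  e  a  a  d
    0  0  0  0  0  0
  a 0  0  0  1  1  1
  e 0  0  1  1  1  1
  c 0  1  1  1  1  1
  d 0  1  1  1  1  2
  b 0  1  1  1  1  2
  e 0  1  2  2  2  2
LCS: 'ad'
LCS length = 2

2


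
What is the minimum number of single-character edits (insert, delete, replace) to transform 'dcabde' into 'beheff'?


Building DP table for s1='dcabde' (len 6) and s2='beheff' (len 6):
       b  e  h  e  f  f
    0  1  2  3  4  5  6
  d 1  1  2  3  4  5  6
  c 2  2  2  3  4  5  6
  a 3  3  3  3  4  5  6
  b 4  3  4  4  4  5  6
  d 5  4  4  5  5  5  6
  e 6  5  4  5  5  6  6
Edit distance = dp[6][6] = 6

6


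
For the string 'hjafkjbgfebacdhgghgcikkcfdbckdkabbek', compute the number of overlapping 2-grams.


String 'hjafkjbgfebacdhgghgcikkcfdbckdkabbek' has length L = 36.
Number of overlapping n-grams = L - n + 1
Substituting: 36 - 2 + 1 = 35

35


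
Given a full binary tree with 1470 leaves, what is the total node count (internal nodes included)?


Leaf nodes (terminals): 1470
Internal nodes = n - 1 = 1470 - 1 = 1469
Total = leaves + internal = 1470 + 1469 = 2939

2939


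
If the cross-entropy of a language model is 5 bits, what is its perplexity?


Perplexity formula: PP = 2^H
H = 5
PP = 2^5
Steps: 2^1 = 2, 2^2 = 4, 2^3 = 8, 2^4 = 16, 2^5 = 32
PP = 32

32


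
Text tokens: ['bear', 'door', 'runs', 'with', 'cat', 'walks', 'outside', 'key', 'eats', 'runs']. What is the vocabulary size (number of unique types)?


Listing all tokens and tracking unique types:
  Token 1: 'bear' -> NEW (unique so far: 1)
  Token 2: 'door' -> NEW (unique so far: 2)
  Token 3: 'runs' -> NEW (unique so far: 3)
  Token 4: 'with' -> NEW (unique so far: 4)
  Token 5: 'cat' -> NEW (unique so far: 5)
  Token 6: 'walks' -> NEW (unique so far: 6)
  Token 7: 'outside' -> NEW (unique so far: 7)
  Token 8: 'key' -> NEW (unique so far: 8)
  Token 9: 'eats' -> NEW (unique so far: 9)
  Token 10: 'runs' -> duplicate (unique so far: 9)
Unique types: ('bear', 'cat', 'door', 'eats', 'key', 'outside', 'runs', 'walks', 'with')
Vocabulary size: 9

9


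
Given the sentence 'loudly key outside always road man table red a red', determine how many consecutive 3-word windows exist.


Word trigrams from [10] words:
  Trigram 1: (loudly key outside)
  Trigram 2: (key outside always)
  Trigram 3: (outside always road)
  Trigram 4: (always road man)
  Trigram 5: (road man table)
  Trigram 6: (man table red)
  Trigram 7: (table red a)
  Trigram 8: (red a red)
Total word trigrams: 10 - 2 = 8

8


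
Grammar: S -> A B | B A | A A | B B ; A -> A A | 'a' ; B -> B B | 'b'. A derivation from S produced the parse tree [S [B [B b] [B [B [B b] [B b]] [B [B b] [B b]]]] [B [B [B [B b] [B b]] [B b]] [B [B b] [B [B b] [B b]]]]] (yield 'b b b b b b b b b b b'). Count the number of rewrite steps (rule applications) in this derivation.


Every bracketed nonterminal node [X ...] in the tree is produced by exactly one rule application.
Reading the tree off as a leftmost derivation:
  Step 1: S  =>  B B   (applied S -> B B)
  Step 2: B B  =>  B B B   (applied B -> B B)
  Step 3: B B B  =>  b B B   (applied B -> b)
  Step 4: b B B  =>  b B B B   (applied B -> B B)
  Step 5: b B B B  =>  b B B B B   (applied B -> B B)
  Step 6: b B B B B  =>  b b B B B   (applied B -> b)
  Step 7: b b B B B  =>  b b b B B   (applied B -> b)
  Step 8: b b b B B  =>  b b b B B B   (applied B -> B B)
  Step 9: b b b B B B  =>  b b b b B B   (applied B -> b)
  Step 10: b b b b B B  =>  b b b b b B   (applied B -> b)
  Step 11: b b b b b B  =>  b b b b b B B   (applied B -> B B)
  Step 12: b b b b b B B  =>  b b b b b B B B   (applied B -> B B)
  Step 13: b b b b b B B B  =>  b b b b b B B B B   (applied B -> B B)
  Step 14: b b b b b B B B B  =>  b b b b b b B B B   (applied B -> b)
  Step 15: b b b b b b B B B  =>  b b b b b b b B B   (applied B -> b)
  Step 16: b b b b b b b B B  =>  b b b b b b b b B   (applied B -> b)
  Step 17: b b b b b b b b B  =>  b b b b b b b b B B   (applied B -> B B)
  Step 18: b b b b b b b b B B  =>  b b b b b b b b b B   (applied B -> b)
  Step 19: b b b b b b b b b B  =>  b b b b b b b b b B B   (applied B -> B B)
  Step 20: b b b b b b b b b B B  =>  b b b b b b b b b b B   (applied B -> b)
  Step 21: b b b b b b b b b b B  =>  b b b b b b b b b b b   (applied B -> b)
Final yield: b b b b b b b b b b b
Total rewrite steps: 21

21


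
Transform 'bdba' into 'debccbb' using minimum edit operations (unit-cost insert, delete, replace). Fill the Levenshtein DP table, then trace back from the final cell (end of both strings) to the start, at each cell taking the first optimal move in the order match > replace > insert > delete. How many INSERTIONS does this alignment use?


Edit distance = 5. Backtracking from cell (4, 7) with preference match > replace > insert > delete,
then listing the resulting alignment 'bdba' -> 'debccbb' left to right:
  Step 1: insert 'd' [insertion #1]
  Step 2: insert 'e' [insertion #2]
  Step 3: keep 'b'
  Step 4: insert 'c' [insertion #3]
  Step 5: replace d->c
  Step 6: keep 'b'
  Step 7: replace a->b
Total insertions: 3

3


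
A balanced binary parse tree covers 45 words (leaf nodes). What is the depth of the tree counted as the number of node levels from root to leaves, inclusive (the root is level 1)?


In a balanced binary tree with n leaves the deepest leaf is ceil(log2(n)) edges below the root,
so counting node levels inclusive of root and leaves gives ceil(log2(n)) + 1 levels.
log2(45) = 5.4919
ceil(5.4919) = 6
levels = 6 + 1 = 7

7


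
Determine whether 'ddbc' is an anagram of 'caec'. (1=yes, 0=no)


Sort characters of 'ddbc': 'bcdd'
Sort characters of 'caec': 'acce'
Sorted forms differ -> they are NOT anagrams
Result: 0

0


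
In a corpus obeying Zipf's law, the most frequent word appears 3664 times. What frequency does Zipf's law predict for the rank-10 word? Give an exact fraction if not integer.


Zipf's law: freq(rank) = f1 / rank
f1 = 3664, rank = 10
freq = 3664 / 10
GCD(3664, 10) = 2
Simplified: 1832/5

1832/5


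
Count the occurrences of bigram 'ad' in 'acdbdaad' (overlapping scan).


Scanning 'acdbdaad' for bigram 'ad':
  Position 0: 'ac' -> no
  Position 1: 'cd' -> no
  Position 2: 'db' -> no
  Position 3: 'bd' -> no
  Position 4: 'da' -> no
  Position 5: 'aa' -> no
  Position 6: 'ad' -> MATCH
Total matches: 1

1


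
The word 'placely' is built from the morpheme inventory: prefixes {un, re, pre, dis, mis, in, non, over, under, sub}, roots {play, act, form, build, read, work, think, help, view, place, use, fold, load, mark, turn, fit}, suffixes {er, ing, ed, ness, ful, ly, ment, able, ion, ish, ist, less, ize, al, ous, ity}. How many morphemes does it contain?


Segmenting 'placely' against the inventory:
  'place' -> root (morpheme 1)
  'ly' -> suffix (morpheme 2)
Total morphemes: 2

2


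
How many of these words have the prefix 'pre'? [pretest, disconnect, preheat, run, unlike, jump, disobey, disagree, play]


Checking each word for prefix 'pre':
  'pretest' -> YES, starts with 'pre' (count: 1)
  'disconnect' -> no (count: 1)
  'preheat' -> YES, starts with 'pre' (count: 2)
  'run' -> no (count: 2)
  'unlike' -> no (count: 2)
  'jump' -> no (count: 2)
  'disobey' -> no (count: 2)
  'disagree' -> no (count: 2)
  'play' -> no (count: 2)
Total with prefix 'pre': 2

2


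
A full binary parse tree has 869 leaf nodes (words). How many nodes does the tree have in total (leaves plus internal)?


Leaf nodes (terminals): 869
Internal nodes = n - 1 = 869 - 1 = 868
Total = leaves + internal = 869 + 868 = 1737

1737


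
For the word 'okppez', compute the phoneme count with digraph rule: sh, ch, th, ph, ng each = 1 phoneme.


Parsing 'okppez' greedily, digraphs first:
  'o' -> vowel phoneme (phonemes so far: 1)
  'k' -> consonant phoneme (phonemes so far: 2)
  'p' -> consonant phoneme (phonemes so far: 3)
  'p' -> consonant phoneme (phonemes so far: 4)
  'e' -> vowel phoneme (phonemes so far: 5)
  'z' -> consonant phoneme (phonemes so far: 6)
Total phonemes: 6

6


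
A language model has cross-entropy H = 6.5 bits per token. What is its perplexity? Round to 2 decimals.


Perplexity formula: PP = 2^H
H = 6.5
PP = 2^6.5
Decompose: 2^6.5 = 2^6 * 2^0.5 = 2^6 * sqrt(2)
2^6 = 64, sqrt(2) ~ 1.4142136
PP ~ 64 * 1.4142136 = 90.5096704
Rounded to 2 decimals: 90.51

90.51


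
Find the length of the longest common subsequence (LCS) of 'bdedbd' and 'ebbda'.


DP table for LCS of 'bdedbd' and 'ebbda':
       e  b  b  d  a
    0  0  0  0  0  0
  b 0  0  1  1  1  1
  d 0  0  1  1  2  2
  e 0  1  1  1  2  2
  d 0  1  1  1  2  2
  b 0  1  2  2  2  2
  d 0  1  2  2  3  3
LCS: 'bbd'
LCS length = 3

3


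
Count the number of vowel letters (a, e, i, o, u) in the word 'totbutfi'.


Scanning each character of 'totbutfi':
  Position 1: 't' -> consonant (running count: 0)
  Position 2: 'o' -> vowel (running count: 1)
  Position 3: 't' -> consonant (running count: 1)
  Position 4: 'b' -> consonant (running count: 1)
  Position 5: 'u' -> vowel (running count: 2)
  Position 6: 't' -> consonant (running count: 2)
  Position 7: 'f' -> consonant (running count: 2)
  Position 8: 'i' -> vowel (running count: 3)
Total vowels: 3

3


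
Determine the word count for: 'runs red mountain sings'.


Counting words by splitting on spaces:
  Word 1: 'runs'
  Word 2: 'red'
  Word 3: 'mountain'
  Word 4: 'sings'
Total words: 4

4


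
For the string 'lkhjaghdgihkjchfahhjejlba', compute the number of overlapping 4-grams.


String 'lkhjaghdgihkjchfahhjejlba' has length L = 25.
Number of overlapping n-grams = L - n + 1
Substituting: 25 - 4 + 1 = 22

22


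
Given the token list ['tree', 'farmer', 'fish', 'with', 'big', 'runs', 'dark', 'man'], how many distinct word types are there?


Listing all tokens and tracking unique types:
  Token 1: 'tree' -> NEW (unique so far: 1)
  Token 2: 'farmer' -> NEW (unique so far: 2)
  Token 3: 'fish' -> NEW (unique so far: 3)
  Token 4: 'with' -> NEW (unique so far: 4)
  Token 5: 'big' -> NEW (unique so far: 5)
  Token 6: 'runs' -> NEW (unique so far: 6)
  Token 7: 'dark' -> NEW (unique so far: 7)
  Token 8: 'man' -> NEW (unique so far: 8)
Unique types: ('big', 'dark', 'farmer', 'fish', 'man', 'runs', 'tree', 'with')
Vocabulary size: 8

8


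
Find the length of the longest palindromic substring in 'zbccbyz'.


Scanning 'zbccbyz' for palindromic substrings.
Substring at positions 1-4: 'bccb'.
Check: reverse('bccb') = 'bccb' -> palindrome confirmed.
Neighbouring characters ('z' / 'y') break symmetry, so it cannot extend further.
No longer palindromic substring exists; longest length = 4

4


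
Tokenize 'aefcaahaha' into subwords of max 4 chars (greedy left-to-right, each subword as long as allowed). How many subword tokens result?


'aefcaahaha' has 10 characters.
Chunking with max size 4:
  Chunk 1: 'aefc' (positions 0-3)
  Chunk 2: 'aaha' (positions 4-7)
  Chunk 3: 'ha' (positions 8-9)
Total chunks: ceil(10 / 4) = 3

3


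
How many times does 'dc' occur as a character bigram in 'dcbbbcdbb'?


Scanning 'dcbbbcdbb' for bigram 'dc':
  Position 0: 'dc' -> MATCH
  Position 1: 'cb' -> no
  Position 2: 'bb' -> no
  Position 3: 'bb' -> no
  Position 4: 'bc' -> no
  Position 5: 'cd' -> no
  Position 6: 'db' -> no
  Position 7: 'bb' -> no
Total matches: 1

1


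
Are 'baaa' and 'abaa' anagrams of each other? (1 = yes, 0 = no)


Sort characters of 'baaa': 'aaab'
Sort characters of 'abaa': 'aaab'
Sorted forms match -> they ARE anagrams
Result: 1

1


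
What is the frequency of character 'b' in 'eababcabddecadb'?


Scanning 'eababcabddecadb' for 'b':
  Position 2: 'b' -> MATCH (count: 1)
  Position 4: 'b' -> MATCH (count: 2)
  Position 7: 'b' -> MATCH (count: 3)
  Position 14: 'b' -> MATCH (count: 4)
Total occurrences of 'b': 4

4


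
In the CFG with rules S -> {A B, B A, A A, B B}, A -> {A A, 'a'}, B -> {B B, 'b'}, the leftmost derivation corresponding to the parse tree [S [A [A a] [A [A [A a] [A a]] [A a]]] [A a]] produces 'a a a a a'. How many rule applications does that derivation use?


Every bracketed nonterminal node [X ...] in the tree is produced by exactly one rule application.
Reading the tree off as a leftmost derivation:
  Step 1: S  =>  A A   (applied S -> A A)
  Step 2: A A  =>  A A A   (applied A -> A A)
  Step 3: A A A  =>  a A A   (applied A -> a)
  Step 4: a A A  =>  a A A A   (applied A -> A A)
  Step 5: a A A A  =>  a A A A A   (applied A -> A A)
  Step 6: a A A A A  =>  a a A A A   (applied A -> a)
  Step 7: a a A A A  =>  a a a A A   (applied A -> a)
  Step 8: a a a A A  =>  a a a a A   (applied A -> a)
  Step 9: a a a a A  =>  a a a a a   (applied A -> a)
Final yield: a a a a a
Total rewrite steps: 9

9


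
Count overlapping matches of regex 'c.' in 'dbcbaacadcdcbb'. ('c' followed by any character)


Pattern: c. means 'c' followed by any character.
Scanning 'dbcbaacadcdcbb' position-by-position:
  Pos 0: window 'db' -> no
  Pos 1: window 'bc' -> no
  Pos 2: window 'cb' -> MATCH
  Pos 3: window 'ba' -> no
  Pos 4: window 'aa' -> no
  Pos 5: window 'ac' -> no
  Pos 6: window 'ca' -> MATCH
  Pos 7: window 'ad' -> no
  Pos 8: window 'dc' -> no
  Pos 9: window 'cd' -> MATCH
  Pos 10: window 'dc' -> no
  Pos 11: window 'cb' -> MATCH
  Pos 12: window 'bb' -> no
  Pos 13: window 'b' -> no
Total matches: 4

4


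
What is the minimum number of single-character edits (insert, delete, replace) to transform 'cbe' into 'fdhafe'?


Building DP table for s1='cbe' (len 3) and s2='fdhafe' (len 6):
       f  d  h  a  f  e
    0  1  2  3  4  5  6
  c 1  1  2  3  4  5  6
  b 2  2  2  3  4  5  6
  e 3  3  3  3  4  5  5
Edit distance = dp[3][6] = 5

5


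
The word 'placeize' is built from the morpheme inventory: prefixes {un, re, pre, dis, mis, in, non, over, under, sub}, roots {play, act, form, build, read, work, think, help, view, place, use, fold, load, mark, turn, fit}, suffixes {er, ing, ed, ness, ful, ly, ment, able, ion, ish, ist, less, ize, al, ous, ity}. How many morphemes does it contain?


Segmenting 'placeize' against the inventory:
  'place' -> root (morpheme 1)
  'ize' -> suffix (morpheme 2)
Total morphemes: 2

2


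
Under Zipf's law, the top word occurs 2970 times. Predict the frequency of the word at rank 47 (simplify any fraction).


Zipf's law: freq(rank) = f1 / rank
f1 = 2970, rank = 47
freq = 2970 / 47
GCD(2970, 47) = 1
Simplified: 2970/47

2970/47


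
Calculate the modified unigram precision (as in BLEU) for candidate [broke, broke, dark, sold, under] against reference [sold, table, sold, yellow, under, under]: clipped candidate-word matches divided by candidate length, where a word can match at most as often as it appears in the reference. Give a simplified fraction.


Reference word counts: {'sold': 2, 'table': 1, 'under': 2, 'yellow': 1}
Checking each candidate word (with clipping):
  'broke' -> not in reference -> no match (matches: 0)
  'broke' -> not in reference -> no match (matches: 0)
  'dark' -> not in reference -> no match (matches: 0)
  'sold' -> in reference (ref count 2, used 1/2) -> match (matches: 1)
  'under' -> in reference (ref count 2, used 1/2) -> match (matches: 2)
Clipped matches: 2, Candidate length: 5
Precision = 2/5

2/5


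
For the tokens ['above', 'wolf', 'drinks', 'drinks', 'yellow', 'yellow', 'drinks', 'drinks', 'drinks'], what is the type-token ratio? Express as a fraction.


Tokens: 9
Unique types: ('above', 'drinks', 'wolf', 'yellow') = 4
TTR = 4/9
Already in lowest terms.

4/9


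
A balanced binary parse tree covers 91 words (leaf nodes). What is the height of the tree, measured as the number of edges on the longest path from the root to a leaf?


In a balanced binary tree with n leaves the deepest leaf is ceil(log2(n)) edges below the root.
log2(91) = 6.5078
ceil(6.5078) = 7
height (edges) = 7

7


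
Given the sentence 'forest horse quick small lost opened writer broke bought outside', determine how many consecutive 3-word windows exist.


Word trigrams from [10] words:
  Trigram 1: (forest horse quick)
  Trigram 2: (horse quick small)
  Trigram 3: (quick small lost)
  Trigram 4: (small lost opened)
  Trigram 5: (lost opened writer)
  Trigram 6: (opened writer broke)
  Trigram 7: (writer broke bought)
  Trigram 8: (broke bought outside)
Total word trigrams: 10 - 2 = 8

8
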